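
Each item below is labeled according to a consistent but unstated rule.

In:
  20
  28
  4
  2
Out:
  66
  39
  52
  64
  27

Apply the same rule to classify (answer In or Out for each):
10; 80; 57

In, Out, Out

The pattern is that an item is 'In' exactly when: even AND at most 28.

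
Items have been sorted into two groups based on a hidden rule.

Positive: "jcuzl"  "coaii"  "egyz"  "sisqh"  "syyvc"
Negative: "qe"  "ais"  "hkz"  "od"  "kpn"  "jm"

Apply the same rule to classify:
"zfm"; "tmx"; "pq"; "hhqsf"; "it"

Negative, Negative, Negative, Positive, Negative

The simplest hypothesis consistent with all the labels is: length ≥ 4.
"zfm": length 3, lacks this property → Negative.
"tmx": length 3, lacks this property → Negative.
"pq": length 2, lacks this property → Negative.
"hhqsf": length 5, passes → Positive.
"it": length 2, lacks this property → Negative.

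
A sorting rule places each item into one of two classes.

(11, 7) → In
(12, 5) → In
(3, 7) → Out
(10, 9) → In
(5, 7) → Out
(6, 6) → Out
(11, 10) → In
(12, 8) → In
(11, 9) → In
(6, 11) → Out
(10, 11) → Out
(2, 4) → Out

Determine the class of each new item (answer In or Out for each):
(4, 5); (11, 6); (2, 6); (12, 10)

The common property of the 'In' items is: first > second. No 'Out' item has it.
Out: (4, 5), since 4 < 5. In: (11, 6), since 11 > 6. Out: (2, 6), since 2 < 6. In: (12, 10), since 12 > 10.

Out, In, Out, In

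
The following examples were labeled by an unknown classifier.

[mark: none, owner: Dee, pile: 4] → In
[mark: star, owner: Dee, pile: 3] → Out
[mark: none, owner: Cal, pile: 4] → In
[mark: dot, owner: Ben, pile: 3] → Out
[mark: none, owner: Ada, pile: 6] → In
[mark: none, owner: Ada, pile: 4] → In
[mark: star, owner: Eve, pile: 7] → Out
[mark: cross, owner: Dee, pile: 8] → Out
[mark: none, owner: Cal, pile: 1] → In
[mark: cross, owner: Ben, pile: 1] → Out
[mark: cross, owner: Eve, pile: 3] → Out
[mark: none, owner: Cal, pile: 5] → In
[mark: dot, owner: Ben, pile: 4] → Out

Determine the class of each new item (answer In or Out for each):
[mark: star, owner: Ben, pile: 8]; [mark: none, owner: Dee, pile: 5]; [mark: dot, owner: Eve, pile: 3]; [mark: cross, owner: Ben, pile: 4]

Every 'In' example satisfies: mark is none. None of the 'Out' examples do.
[mark: star, owner: Ben, pile: 8]: Out (mark is star).
[mark: none, owner: Dee, pile: 5]: In (mark is none).
[mark: dot, owner: Eve, pile: 3]: Out (mark is dot).
[mark: cross, owner: Ben, pile: 4]: Out (mark is cross).

Out, In, Out, Out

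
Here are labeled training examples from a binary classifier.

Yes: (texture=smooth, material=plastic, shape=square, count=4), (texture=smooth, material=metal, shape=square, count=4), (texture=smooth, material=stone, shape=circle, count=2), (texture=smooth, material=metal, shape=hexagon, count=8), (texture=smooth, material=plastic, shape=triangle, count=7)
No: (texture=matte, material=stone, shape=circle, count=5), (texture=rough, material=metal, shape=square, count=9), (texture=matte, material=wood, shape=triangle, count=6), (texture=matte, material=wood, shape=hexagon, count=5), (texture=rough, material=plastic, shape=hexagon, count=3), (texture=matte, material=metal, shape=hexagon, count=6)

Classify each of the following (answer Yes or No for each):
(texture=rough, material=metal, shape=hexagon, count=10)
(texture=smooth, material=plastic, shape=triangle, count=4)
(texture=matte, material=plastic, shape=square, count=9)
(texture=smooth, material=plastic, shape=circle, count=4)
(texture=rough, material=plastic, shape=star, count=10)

The pattern is that an item is 'Yes' exactly when: texture is smooth.
No: (texture=rough, material=metal, shape=hexagon, count=10), since texture is rough. Yes: (texture=smooth, material=plastic, shape=triangle, count=4), since texture is smooth. No: (texture=matte, material=plastic, shape=square, count=9), since texture is matte. Yes: (texture=smooth, material=plastic, shape=circle, count=4), since texture is smooth. No: (texture=rough, material=plastic, shape=star, count=10), since texture is rough.

No, Yes, No, Yes, No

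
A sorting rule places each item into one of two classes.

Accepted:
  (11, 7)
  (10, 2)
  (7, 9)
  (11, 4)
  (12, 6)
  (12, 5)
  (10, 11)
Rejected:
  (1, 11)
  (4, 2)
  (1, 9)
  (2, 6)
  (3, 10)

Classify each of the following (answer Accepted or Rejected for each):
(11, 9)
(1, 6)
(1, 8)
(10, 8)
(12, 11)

Accepted, Rejected, Rejected, Accepted, Accepted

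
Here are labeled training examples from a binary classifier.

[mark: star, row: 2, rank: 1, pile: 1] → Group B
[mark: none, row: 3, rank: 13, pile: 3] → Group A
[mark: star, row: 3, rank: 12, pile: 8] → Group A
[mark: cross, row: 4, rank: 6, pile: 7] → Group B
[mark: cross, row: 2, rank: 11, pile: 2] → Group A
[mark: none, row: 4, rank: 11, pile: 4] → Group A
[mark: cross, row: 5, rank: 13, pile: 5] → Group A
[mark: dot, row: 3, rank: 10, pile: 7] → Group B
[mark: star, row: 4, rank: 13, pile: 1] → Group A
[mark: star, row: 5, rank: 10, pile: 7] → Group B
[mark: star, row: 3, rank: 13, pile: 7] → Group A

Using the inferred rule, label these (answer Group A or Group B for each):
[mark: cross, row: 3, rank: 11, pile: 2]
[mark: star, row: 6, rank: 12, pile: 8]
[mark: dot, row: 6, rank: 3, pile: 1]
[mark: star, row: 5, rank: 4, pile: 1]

Every 'Group A' example satisfies: rank ≥ 11. None of the 'Group B' examples do.
[mark: cross, row: 3, rank: 11, pile: 2]: rank = 11, fits → Group A.
[mark: star, row: 6, rank: 12, pile: 8]: rank = 12, fits → Group A.
[mark: dot, row: 6, rank: 3, pile: 1]: rank = 3, fails the rule → Group B.
[mark: star, row: 5, rank: 4, pile: 1]: rank = 4, fails the rule → Group B.

Group A, Group A, Group B, Group B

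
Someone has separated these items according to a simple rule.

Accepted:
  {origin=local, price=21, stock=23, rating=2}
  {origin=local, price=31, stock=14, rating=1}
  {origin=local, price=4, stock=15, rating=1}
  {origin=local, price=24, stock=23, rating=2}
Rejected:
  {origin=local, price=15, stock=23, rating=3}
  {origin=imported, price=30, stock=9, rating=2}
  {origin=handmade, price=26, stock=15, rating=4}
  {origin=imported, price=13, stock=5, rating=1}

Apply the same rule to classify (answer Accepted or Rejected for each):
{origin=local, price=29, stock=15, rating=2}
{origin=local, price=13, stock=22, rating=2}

The rule appears to be: origin is local AND rating ≤ 2.
{origin=local, price=29, stock=15, rating=2} — origin is local, rating = 2, hence Accepted.
{origin=local, price=13, stock=22, rating=2} — origin is local, rating = 2, hence Accepted.

Accepted, Accepted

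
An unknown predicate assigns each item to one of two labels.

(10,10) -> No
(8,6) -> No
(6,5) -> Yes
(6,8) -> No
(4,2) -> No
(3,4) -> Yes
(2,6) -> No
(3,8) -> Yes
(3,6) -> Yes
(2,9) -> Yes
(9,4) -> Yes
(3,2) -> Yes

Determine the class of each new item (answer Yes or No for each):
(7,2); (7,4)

One predicate separates the groups cleanly: sum is odd.

Yes, Yes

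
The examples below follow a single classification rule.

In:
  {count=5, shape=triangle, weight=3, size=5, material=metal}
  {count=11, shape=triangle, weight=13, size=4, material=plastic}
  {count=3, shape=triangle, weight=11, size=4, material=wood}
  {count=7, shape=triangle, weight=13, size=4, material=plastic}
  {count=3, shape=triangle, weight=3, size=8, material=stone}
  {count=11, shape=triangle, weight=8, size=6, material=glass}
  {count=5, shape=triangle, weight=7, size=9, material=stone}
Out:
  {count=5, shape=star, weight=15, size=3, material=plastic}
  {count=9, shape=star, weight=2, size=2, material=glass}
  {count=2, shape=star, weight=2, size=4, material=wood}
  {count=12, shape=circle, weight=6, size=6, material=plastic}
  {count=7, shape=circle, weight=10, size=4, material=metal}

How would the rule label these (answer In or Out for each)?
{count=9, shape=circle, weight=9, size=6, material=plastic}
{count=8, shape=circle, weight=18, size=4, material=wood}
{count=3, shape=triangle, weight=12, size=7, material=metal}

Out, Out, In

Comparing the two groups points to one rule — shape is triangle.
{count=9, shape=circle, weight=9, size=6, material=plastic}: Out (shape is circle). {count=8, shape=circle, weight=18, size=4, material=wood}: Out (shape is circle). {count=3, shape=triangle, weight=12, size=7, material=metal}: In (shape is triangle).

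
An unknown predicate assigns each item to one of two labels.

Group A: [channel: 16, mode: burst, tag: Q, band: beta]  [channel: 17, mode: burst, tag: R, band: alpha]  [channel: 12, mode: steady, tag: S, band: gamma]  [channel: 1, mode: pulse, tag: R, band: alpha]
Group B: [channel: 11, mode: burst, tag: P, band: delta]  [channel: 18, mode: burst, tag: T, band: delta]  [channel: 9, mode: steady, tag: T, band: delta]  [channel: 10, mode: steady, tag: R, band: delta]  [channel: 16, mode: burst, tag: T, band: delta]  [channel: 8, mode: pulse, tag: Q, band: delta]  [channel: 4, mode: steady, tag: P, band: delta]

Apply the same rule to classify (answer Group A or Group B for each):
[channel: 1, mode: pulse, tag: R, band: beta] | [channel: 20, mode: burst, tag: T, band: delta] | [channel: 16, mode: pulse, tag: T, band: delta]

Group A, Group B, Group B

Checking candidate rules against both groups, what survives is: band is not delta.
[channel: 1, mode: pulse, tag: R, band: beta] → band is beta → Group A. [channel: 20, mode: burst, tag: T, band: delta] → band is delta → Group B. [channel: 16, mode: pulse, tag: T, band: delta] → band is delta → Group B.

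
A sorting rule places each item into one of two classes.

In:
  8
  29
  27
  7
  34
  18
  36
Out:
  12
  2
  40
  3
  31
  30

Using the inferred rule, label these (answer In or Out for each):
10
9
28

The simplest hypothesis consistent with all the labels is: digit sum ≥ 5.
10 — digit sum 1+0 = 1, hence Out. 9 — digit sum 9, hence In. 28 — digit sum 2+8 = 10, hence In.

Out, In, In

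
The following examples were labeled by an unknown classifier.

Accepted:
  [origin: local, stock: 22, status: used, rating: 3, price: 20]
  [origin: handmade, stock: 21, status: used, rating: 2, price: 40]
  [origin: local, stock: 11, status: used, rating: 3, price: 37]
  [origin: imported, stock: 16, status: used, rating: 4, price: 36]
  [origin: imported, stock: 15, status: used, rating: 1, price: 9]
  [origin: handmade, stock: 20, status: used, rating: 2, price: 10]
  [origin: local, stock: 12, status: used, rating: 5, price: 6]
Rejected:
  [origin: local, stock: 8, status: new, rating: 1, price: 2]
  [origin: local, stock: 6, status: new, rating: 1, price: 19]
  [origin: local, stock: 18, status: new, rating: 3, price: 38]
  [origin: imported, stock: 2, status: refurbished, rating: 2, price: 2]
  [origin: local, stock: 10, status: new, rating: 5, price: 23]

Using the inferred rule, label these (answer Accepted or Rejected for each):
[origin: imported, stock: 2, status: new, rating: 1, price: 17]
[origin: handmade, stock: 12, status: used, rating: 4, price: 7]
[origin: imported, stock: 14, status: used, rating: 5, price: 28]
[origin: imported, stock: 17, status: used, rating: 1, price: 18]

Rejected, Accepted, Accepted, Accepted

All 'Accepted' examples share one property — status is used — and every 'Rejected' example lacks it.
[origin: imported, stock: 2, status: new, rating: 1, price: 17]: status is new, does not fit → Rejected.
[origin: handmade, stock: 12, status: used, rating: 4, price: 7]: status is used, passes → Accepted.
[origin: imported, stock: 14, status: used, rating: 5, price: 28]: status is used, passes → Accepted.
[origin: imported, stock: 17, status: used, rating: 1, price: 18]: status is used, passes → Accepted.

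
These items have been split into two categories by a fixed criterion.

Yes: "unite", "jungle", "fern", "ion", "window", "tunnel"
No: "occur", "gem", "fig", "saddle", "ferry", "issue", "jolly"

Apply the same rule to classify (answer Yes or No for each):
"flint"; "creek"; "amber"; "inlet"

Yes, No, No, Yes

Looking at the examples, the only property every 'Yes' case has and every 'No' case lacks is: contains 'n'.
"flint" — has 'n', hence Yes.
"creek" — no 'n', hence No.
"amber" — no 'n', hence No.
"inlet" — has 'n', hence Yes.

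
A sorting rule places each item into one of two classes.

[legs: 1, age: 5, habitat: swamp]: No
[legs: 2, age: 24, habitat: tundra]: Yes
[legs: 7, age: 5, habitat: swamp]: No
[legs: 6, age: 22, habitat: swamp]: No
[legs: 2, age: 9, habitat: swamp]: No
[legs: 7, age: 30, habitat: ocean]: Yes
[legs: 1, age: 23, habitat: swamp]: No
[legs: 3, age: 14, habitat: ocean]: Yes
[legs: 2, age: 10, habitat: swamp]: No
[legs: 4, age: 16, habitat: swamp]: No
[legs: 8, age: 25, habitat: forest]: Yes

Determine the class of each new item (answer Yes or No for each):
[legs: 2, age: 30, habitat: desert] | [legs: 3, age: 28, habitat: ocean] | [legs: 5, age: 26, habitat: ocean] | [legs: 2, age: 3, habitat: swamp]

Looking at the examples, the only property every 'Yes' case has and every 'No' case lacks is: habitat is not swamp.
Yes: [legs: 2, age: 30, habitat: desert], since habitat is desert.
Yes: [legs: 3, age: 28, habitat: ocean], since habitat is ocean.
Yes: [legs: 5, age: 26, habitat: ocean], since habitat is ocean.
No: [legs: 2, age: 3, habitat: swamp], since habitat is swamp.

Yes, Yes, Yes, No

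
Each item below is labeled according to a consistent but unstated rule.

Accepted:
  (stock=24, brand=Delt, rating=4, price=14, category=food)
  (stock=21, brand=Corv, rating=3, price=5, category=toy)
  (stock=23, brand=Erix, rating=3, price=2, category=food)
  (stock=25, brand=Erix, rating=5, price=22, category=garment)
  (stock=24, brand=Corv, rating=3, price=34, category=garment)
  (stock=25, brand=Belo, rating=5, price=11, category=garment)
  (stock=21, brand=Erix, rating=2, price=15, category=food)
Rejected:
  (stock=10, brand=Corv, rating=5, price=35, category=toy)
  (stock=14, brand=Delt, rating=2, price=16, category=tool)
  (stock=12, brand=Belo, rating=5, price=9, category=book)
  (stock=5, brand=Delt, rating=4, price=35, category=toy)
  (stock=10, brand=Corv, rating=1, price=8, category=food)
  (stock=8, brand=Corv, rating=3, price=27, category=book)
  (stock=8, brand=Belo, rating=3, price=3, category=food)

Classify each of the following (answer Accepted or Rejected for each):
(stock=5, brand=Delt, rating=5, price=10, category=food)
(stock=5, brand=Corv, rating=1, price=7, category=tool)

'Accepted' ⟺ stock ≥ 21.
(stock=5, brand=Delt, rating=5, price=10, category=food): stock = 5, does not fit → Rejected.
(stock=5, brand=Corv, rating=1, price=7, category=tool): stock = 5, does not fit → Rejected.

Rejected, Rejected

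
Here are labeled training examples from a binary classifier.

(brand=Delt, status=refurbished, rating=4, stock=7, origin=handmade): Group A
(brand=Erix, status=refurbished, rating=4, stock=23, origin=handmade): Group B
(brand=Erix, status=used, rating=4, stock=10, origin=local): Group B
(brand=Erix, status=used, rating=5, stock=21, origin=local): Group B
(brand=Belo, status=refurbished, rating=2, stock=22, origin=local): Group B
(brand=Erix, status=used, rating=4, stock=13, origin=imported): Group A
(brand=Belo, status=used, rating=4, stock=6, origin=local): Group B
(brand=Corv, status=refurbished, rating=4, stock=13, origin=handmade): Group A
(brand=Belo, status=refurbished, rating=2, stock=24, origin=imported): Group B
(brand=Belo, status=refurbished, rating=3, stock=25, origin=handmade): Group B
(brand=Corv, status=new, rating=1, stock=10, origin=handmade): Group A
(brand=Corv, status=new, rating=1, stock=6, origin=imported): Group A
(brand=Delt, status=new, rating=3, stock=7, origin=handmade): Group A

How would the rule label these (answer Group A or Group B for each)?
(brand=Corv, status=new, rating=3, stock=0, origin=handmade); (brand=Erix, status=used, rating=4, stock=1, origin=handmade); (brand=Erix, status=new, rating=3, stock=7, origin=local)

The classifier is using: origin is not local AND stock ≤ 13.
(brand=Corv, status=new, rating=3, stock=0, origin=handmade): Group A (origin is handmade, stock = 0).
(brand=Erix, status=used, rating=4, stock=1, origin=handmade): Group A (origin is handmade, stock = 1).
(brand=Erix, status=new, rating=3, stock=7, origin=local): Group B (origin is local, stock = 7).

Group A, Group A, Group B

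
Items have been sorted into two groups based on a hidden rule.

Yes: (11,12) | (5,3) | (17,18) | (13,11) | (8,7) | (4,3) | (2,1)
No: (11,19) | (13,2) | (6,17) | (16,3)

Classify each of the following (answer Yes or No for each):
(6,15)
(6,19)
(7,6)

Every 'Yes' example satisfies: |first − second| ≤ 2. None of the 'No' examples do.
No: (6,15), since |6−15| = 9.
No: (6,19), since |6−19| = 13.
Yes: (7,6), since |7−6| = 1.

No, No, Yes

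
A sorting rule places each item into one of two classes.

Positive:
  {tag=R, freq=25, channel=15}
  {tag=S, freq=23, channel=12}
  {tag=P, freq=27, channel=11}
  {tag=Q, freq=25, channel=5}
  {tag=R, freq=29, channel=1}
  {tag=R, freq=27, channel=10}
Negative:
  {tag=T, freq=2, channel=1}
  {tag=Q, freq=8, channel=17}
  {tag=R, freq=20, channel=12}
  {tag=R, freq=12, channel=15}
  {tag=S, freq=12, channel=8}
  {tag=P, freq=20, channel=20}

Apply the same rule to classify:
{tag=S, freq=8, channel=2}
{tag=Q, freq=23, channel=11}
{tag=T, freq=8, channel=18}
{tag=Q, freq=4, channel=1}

Negative, Positive, Negative, Negative

The distinguishing property — freq ≥ 23 — holds for all the 'Positive' cases and none of the 'Negative' cases.
Negative: {tag=S, freq=8, channel=2}, since freq = 8. Positive: {tag=Q, freq=23, channel=11}, since freq = 23. Negative: {tag=T, freq=8, channel=18}, since freq = 8. Negative: {tag=Q, freq=4, channel=1}, since freq = 4.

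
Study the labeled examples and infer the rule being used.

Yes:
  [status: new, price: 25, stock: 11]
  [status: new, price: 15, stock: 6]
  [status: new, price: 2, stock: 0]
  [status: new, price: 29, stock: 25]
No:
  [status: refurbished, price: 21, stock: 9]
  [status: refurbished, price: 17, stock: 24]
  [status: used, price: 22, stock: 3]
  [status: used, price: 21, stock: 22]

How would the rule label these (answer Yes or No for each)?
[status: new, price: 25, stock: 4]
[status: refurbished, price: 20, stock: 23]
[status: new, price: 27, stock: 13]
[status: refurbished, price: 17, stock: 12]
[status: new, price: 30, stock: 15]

Yes, No, Yes, No, Yes

All 'Yes' examples share one property — status is new — and every 'No' example lacks it.
[status: new, price: 25, stock: 4]: status is new, meets the rule → Yes.
[status: refurbished, price: 20, stock: 23]: status is refurbished, doesn't qualify → No.
[status: new, price: 27, stock: 13]: status is new, meets the rule → Yes.
[status: refurbished, price: 17, stock: 12]: status is refurbished, doesn't qualify → No.
[status: new, price: 30, stock: 15]: status is new, meets the rule → Yes.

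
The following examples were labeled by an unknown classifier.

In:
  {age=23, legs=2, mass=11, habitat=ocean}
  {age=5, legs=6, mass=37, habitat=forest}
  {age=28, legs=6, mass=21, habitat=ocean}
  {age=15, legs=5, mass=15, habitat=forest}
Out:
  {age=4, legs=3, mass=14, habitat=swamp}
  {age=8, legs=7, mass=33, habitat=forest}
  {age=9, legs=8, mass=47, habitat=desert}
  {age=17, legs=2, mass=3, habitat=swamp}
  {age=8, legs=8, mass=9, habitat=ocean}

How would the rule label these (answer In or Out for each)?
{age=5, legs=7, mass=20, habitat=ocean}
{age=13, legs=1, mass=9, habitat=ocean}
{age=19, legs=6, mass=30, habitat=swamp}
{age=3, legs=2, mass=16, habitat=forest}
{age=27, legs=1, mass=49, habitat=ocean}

Out, In, Out, In, In

The pattern is that an item is 'In' exactly when: habitat is not swamp AND legs ≤ 6.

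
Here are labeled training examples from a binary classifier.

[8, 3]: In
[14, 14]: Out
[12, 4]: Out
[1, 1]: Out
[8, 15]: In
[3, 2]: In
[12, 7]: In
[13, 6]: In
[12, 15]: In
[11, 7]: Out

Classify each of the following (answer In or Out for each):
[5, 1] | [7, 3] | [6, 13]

Out, Out, In

The distinguishing property — sum is odd — holds for all the 'In' cases and none of the 'Out' cases.
[5, 1]: Out (5+1 = 6).
[7, 3]: Out (7+3 = 10).
[6, 13]: In (6+13 = 19).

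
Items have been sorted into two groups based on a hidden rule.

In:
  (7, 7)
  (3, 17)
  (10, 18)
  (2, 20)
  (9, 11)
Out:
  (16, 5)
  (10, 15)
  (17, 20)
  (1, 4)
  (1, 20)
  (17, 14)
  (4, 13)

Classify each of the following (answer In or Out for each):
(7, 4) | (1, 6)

The rule appears to be: sum is even.
(7, 4) — 7+4 = 11, hence Out. (1, 6) — 1+6 = 7, hence Out.

Out, Out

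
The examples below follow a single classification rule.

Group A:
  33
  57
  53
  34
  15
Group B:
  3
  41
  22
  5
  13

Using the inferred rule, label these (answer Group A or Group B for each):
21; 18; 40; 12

The common property of the 'Group A' items is: digit sum ≥ 6. No 'Group B' item has it.
21 — digit sum 2+1 = 3, hence Group B. 18 — digit sum 1+8 = 9, hence Group A. 40 — digit sum 4+0 = 4, hence Group B. 12 — digit sum 1+2 = 3, hence Group B.

Group B, Group A, Group B, Group B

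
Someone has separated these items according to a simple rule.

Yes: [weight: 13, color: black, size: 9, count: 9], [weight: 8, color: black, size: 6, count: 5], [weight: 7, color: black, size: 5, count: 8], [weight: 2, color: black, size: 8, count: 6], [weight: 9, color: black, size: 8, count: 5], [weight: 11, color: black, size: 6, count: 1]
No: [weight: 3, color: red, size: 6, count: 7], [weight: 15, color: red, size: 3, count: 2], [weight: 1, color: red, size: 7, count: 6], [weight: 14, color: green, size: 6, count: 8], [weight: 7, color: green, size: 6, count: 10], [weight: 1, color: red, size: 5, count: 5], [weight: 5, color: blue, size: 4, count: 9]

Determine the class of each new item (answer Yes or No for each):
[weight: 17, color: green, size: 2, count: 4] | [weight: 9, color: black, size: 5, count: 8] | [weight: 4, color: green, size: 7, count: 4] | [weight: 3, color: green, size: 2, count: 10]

No, Yes, No, No

A rule that fits every label: color is black — true of each 'Yes' example, false of each 'No' one.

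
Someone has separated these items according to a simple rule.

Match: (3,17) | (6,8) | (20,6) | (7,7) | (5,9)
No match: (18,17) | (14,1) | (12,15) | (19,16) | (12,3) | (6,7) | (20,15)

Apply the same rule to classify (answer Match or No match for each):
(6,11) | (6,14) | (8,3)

Rule: sum is even. This holds for each 'Match' example and fails for each 'No match' one.
(6,11): No match (6+11 = 17). (6,14): Match (6+14 = 20). (8,3): No match (8+3 = 11).

No match, Match, No match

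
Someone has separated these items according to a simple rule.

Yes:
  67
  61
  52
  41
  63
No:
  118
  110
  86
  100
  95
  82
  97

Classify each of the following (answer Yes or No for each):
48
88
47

Yes, No, Yes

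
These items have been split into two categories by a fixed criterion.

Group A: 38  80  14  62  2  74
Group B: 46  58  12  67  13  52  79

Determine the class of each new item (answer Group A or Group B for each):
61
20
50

The classifier is using: ≡ 2 (mod 3).
61 → 61 mod 3 = 1 → Group B.
20 → 20 mod 3 = 2 → Group A.
50 → 50 mod 3 = 2 → Group A.

Group B, Group A, Group A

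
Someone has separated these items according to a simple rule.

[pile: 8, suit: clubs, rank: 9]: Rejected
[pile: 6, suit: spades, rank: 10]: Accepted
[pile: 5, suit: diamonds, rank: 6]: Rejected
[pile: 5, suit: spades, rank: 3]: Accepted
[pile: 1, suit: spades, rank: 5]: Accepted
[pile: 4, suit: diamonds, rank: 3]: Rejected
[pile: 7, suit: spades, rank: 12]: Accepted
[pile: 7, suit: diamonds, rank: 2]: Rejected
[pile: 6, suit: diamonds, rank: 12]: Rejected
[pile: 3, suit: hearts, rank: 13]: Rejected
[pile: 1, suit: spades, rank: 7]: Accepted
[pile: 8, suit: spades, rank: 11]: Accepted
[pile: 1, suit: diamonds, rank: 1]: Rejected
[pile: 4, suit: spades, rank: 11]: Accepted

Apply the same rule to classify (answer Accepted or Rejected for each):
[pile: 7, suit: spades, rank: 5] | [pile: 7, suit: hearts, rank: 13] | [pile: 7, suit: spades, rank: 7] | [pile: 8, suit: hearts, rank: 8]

Accepted, Rejected, Accepted, Rejected

Looking at the examples, the only property every 'Accepted' case has and every 'Rejected' case lacks is: suit is spades.
[pile: 7, suit: spades, rank: 5]: Accepted (suit is spades).
[pile: 7, suit: hearts, rank: 13]: Rejected (suit is hearts).
[pile: 7, suit: spades, rank: 7]: Accepted (suit is spades).
[pile: 8, suit: hearts, rank: 8]: Rejected (suit is hearts).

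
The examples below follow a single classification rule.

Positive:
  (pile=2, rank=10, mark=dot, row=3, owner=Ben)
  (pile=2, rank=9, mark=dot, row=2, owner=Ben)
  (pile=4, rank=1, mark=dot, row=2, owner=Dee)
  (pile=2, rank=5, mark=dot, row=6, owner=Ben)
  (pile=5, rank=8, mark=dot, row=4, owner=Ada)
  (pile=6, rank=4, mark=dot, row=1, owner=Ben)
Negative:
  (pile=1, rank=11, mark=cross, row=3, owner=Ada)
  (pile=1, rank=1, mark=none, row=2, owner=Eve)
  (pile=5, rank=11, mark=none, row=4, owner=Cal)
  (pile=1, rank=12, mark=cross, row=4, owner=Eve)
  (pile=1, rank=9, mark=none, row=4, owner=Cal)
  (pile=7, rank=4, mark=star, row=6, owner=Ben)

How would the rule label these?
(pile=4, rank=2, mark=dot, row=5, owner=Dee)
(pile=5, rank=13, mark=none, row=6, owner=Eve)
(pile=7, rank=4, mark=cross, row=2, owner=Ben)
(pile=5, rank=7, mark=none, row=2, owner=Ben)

Positive, Negative, Negative, Negative

All 'Positive' examples share one property — mark is dot — and every 'Negative' example lacks it.
(pile=4, rank=2, mark=dot, row=5, owner=Dee): Positive (mark is dot).
(pile=5, rank=13, mark=none, row=6, owner=Eve): Negative (mark is none).
(pile=7, rank=4, mark=cross, row=2, owner=Ben): Negative (mark is cross).
(pile=5, rank=7, mark=none, row=2, owner=Ben): Negative (mark is none).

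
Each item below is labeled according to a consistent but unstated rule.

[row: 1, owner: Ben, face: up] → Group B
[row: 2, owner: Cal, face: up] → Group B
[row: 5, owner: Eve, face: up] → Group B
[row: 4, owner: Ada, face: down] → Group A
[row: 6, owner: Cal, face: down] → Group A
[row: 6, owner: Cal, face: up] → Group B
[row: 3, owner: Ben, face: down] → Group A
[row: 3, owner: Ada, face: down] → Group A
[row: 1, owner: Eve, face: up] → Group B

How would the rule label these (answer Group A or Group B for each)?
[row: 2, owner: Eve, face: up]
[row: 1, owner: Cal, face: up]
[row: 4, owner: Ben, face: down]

Group B, Group B, Group A

One predicate separates the groups cleanly: face is down.
Group B: [row: 2, owner: Eve, face: up], since face is up. Group B: [row: 1, owner: Cal, face: up], since face is up. Group A: [row: 4, owner: Ben, face: down], since face is down.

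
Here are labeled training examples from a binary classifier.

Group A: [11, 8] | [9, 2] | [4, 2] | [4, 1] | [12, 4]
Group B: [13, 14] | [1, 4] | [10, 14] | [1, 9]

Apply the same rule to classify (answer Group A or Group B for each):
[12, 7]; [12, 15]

Every 'Group A' example satisfies: first > second. None of the 'Group B' examples do.
Group A: [12, 7], since 12 > 7. Group B: [12, 15], since 12 < 15.

Group A, Group B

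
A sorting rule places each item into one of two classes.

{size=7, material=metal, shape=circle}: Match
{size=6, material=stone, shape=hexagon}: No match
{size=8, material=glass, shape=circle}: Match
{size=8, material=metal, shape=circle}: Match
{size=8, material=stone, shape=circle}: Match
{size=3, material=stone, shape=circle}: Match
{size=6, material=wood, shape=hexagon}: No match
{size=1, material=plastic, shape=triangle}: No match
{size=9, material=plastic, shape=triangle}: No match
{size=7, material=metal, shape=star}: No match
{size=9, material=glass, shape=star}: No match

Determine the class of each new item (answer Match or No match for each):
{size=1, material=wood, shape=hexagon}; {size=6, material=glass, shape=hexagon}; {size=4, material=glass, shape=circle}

No match, No match, Match

The rule appears to be: shape is circle.
No match: {size=1, material=wood, shape=hexagon}, since shape is hexagon. No match: {size=6, material=glass, shape=hexagon}, since shape is hexagon. Match: {size=4, material=glass, shape=circle}, since shape is circle.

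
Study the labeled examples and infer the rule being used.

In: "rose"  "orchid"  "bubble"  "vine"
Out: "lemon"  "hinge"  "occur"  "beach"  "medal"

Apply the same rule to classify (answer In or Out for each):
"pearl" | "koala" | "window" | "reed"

Every 'In' example satisfies: even length. None of the 'Out' examples do.
"pearl": length 5 — lacks this property, so Out. "koala": length 5 — lacks this property, so Out. "window": length 6 — meets the rule, so In. "reed": length 4 — meets the rule, so In.

Out, Out, In, In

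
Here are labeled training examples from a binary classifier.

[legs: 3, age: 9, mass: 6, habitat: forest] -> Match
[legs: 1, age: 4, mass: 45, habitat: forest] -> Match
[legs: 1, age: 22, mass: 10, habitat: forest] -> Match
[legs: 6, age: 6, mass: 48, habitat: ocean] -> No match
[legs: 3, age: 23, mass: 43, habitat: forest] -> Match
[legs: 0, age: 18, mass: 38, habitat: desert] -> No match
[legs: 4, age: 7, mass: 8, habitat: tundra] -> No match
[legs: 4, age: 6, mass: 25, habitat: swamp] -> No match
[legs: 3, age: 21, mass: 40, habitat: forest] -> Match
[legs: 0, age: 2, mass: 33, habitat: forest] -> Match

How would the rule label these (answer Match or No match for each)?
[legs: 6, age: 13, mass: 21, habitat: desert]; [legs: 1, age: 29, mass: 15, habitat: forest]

No match, Match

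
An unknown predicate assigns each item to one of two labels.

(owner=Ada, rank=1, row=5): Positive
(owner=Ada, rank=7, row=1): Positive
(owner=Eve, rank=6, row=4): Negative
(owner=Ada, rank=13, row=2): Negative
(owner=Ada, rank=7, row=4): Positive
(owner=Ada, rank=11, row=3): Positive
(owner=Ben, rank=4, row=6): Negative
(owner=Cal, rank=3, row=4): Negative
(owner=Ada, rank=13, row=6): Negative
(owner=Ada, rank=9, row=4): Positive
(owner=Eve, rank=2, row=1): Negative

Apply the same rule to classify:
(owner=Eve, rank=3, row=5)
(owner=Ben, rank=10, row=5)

The pattern is that an item is 'Positive' exactly when: owner is Ada AND rank ≤ 11.
(owner=Eve, rank=3, row=5) → owner is Eve, rank = 3 → Negative. (owner=Ben, rank=10, row=5) → owner is Ben, rank = 10 → Negative.

Negative, Negative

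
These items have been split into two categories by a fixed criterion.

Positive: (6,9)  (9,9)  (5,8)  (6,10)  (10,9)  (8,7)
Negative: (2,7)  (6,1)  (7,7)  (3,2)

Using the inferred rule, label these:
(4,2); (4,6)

Negative, Negative

A rule that fits every label: max ≥ 8 — true of each 'Positive' example, false of each 'Negative' one.
(4,2): max 4 — fails this test, so Negative.
(4,6): max 6 — fails this test, so Negative.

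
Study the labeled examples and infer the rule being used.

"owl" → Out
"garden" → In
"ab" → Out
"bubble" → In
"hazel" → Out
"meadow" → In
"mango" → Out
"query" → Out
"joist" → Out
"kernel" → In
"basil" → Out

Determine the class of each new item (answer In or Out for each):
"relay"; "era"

'In' ⟺ length 6.

Out, Out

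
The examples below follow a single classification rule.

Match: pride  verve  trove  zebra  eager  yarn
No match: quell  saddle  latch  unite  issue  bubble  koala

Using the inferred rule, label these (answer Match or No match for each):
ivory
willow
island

Match, No match, No match

Checking candidate rules against both groups, what survives is: contains 'r'.
ivory: Match (has 'r').
willow: No match (no 'r').
island: No match (no 'r').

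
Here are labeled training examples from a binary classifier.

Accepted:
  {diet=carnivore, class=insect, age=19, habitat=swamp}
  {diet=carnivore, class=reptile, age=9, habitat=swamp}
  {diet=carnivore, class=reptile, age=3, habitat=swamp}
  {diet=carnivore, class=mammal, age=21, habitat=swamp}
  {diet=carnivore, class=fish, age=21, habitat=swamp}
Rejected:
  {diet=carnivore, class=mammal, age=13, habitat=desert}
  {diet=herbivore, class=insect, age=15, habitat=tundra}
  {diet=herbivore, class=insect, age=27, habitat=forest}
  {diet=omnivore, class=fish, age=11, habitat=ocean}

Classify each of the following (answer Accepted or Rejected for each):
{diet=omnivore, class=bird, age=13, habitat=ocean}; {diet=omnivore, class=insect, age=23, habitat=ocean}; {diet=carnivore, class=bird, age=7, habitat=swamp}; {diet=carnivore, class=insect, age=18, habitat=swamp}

One predicate separates the groups cleanly: habitat is swamp.
{diet=omnivore, class=bird, age=13, habitat=ocean} → habitat is ocean → Rejected.
{diet=omnivore, class=insect, age=23, habitat=ocean} → habitat is ocean → Rejected.
{diet=carnivore, class=bird, age=7, habitat=swamp} → habitat is swamp → Accepted.
{diet=carnivore, class=insect, age=18, habitat=swamp} → habitat is swamp → Accepted.

Rejected, Rejected, Accepted, Accepted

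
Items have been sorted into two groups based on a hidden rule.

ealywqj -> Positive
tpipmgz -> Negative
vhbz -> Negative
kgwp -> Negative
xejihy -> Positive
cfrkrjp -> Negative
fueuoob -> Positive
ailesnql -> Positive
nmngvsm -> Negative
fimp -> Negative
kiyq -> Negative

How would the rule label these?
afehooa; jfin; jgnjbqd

Positive, Negative, Negative

The pattern is that an item is 'Positive' exactly when: contains 'e'.
afehooa: Positive (has 'e').
jfin: Negative (no 'e').
jgnjbqd: Negative (no 'e').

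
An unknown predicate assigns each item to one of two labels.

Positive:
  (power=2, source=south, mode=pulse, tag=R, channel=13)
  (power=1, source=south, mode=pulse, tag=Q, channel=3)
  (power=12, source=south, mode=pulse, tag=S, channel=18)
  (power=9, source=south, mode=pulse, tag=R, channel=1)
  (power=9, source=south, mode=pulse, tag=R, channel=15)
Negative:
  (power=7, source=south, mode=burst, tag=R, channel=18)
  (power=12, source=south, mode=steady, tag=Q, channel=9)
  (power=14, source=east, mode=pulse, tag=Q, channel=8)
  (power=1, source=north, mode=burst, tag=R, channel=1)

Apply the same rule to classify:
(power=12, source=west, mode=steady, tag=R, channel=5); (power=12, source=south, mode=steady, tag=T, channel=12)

The classifier is using: source is south AND mode is pulse.

Negative, Negative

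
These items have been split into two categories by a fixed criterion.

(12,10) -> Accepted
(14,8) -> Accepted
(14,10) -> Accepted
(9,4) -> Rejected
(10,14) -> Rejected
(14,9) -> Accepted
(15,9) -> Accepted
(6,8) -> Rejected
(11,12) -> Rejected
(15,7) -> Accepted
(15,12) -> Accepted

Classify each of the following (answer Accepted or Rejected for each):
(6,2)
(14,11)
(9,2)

The common property of the 'Accepted' items is: first ≥ 12. No 'Rejected' item has it.
Rejected: (6,2), since first 6. Accepted: (14,11), since first 14. Rejected: (9,2), since first 9.

Rejected, Accepted, Rejected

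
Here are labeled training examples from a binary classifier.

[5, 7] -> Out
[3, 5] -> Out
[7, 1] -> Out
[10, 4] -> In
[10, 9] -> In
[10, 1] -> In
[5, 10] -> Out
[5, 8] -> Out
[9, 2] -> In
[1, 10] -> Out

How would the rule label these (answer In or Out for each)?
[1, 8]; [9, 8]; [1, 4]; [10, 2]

The simplest hypothesis consistent with all the labels is: first ≥ 8.
[1, 8]: first 1, does not pass → Out.
[9, 8]: first 9, matches → In.
[1, 4]: first 1, does not pass → Out.
[10, 2]: first 10, matches → In.

Out, In, Out, In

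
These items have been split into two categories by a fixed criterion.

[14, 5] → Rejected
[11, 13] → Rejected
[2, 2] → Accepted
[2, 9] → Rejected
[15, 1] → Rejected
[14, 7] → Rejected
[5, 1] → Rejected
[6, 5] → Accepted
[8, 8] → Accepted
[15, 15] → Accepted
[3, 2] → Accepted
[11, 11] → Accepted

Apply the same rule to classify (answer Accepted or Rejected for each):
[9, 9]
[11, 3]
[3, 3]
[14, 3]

'Accepted' ⟺ |first − second| ≤ 1.

Accepted, Rejected, Accepted, Rejected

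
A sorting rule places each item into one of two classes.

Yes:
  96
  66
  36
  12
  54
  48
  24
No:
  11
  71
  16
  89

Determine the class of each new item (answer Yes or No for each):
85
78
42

No, Yes, Yes

The simplest hypothesis consistent with all the labels is: multiple of 3.
85 → 85 = 3·28 + 1 → No.
78 → 78 = 3·26 → Yes.
42 → 42 = 3·14 → Yes.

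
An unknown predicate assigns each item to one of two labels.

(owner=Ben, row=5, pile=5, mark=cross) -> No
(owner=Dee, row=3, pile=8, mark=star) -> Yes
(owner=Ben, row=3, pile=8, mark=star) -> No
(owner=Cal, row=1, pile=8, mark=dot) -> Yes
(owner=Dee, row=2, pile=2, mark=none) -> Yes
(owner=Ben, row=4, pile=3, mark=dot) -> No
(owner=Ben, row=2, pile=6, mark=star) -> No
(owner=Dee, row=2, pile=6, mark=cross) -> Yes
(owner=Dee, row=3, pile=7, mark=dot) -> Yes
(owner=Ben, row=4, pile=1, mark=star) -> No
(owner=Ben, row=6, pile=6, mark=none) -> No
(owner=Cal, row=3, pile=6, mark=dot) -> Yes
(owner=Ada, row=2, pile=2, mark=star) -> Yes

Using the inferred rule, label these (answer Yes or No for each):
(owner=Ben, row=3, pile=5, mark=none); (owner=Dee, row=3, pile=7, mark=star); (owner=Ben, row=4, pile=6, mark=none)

No, Yes, No

A rule that fits every label: owner is not Ben — true of each 'Yes' example, false of each 'No' one.
(owner=Ben, row=3, pile=5, mark=none): owner is Ben, doesn't match → No. (owner=Dee, row=3, pile=7, mark=star): owner is Dee, matches → Yes. (owner=Ben, row=4, pile=6, mark=none): owner is Ben, doesn't match → No.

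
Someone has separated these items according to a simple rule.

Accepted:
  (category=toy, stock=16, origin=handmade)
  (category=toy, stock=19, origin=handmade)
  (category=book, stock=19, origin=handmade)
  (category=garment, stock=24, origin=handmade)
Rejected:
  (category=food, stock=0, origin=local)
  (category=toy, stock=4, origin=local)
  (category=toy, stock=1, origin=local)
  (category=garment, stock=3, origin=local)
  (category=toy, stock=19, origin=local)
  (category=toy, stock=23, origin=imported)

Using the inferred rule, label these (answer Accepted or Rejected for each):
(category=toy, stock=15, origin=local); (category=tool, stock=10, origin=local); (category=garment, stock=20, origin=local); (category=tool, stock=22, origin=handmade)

Rejected, Rejected, Rejected, Accepted

The classifier is using: origin is handmade.
(category=toy, stock=15, origin=local) — origin is local, hence Rejected.
(category=tool, stock=10, origin=local) — origin is local, hence Rejected.
(category=garment, stock=20, origin=local) — origin is local, hence Rejected.
(category=tool, stock=22, origin=handmade) — origin is handmade, hence Accepted.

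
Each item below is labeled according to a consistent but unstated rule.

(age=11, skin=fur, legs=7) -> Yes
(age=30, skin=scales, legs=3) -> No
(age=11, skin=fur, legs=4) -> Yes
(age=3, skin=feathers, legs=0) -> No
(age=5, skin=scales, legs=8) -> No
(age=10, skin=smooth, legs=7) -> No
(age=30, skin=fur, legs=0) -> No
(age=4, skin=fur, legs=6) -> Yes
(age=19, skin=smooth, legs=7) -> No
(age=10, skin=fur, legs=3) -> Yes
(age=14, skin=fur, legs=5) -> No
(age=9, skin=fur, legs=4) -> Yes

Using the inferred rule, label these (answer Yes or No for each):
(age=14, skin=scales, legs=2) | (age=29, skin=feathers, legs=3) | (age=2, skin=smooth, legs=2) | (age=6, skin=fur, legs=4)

No, No, No, Yes

Every 'Yes' example satisfies: skin is fur AND age ≤ 11. None of the 'No' examples do.
(age=14, skin=scales, legs=2): skin is scales, age = 14, does not fit → No. (age=29, skin=feathers, legs=3): skin is feathers, age = 29, does not fit → No. (age=2, skin=smooth, legs=2): skin is smooth, age = 2, does not fit → No. (age=6, skin=fur, legs=4): skin is fur, age = 6, has this property → Yes.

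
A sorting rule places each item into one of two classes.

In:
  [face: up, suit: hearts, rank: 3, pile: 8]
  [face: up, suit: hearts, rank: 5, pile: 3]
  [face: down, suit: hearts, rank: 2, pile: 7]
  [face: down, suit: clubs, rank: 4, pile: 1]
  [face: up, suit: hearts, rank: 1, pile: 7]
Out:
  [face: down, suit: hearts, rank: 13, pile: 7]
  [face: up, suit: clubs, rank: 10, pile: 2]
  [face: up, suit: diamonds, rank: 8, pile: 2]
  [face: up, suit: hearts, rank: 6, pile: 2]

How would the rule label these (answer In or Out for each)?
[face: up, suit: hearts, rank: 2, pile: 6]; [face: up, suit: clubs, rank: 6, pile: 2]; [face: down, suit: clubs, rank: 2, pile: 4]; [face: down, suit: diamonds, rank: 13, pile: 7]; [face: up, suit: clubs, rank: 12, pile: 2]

In, Out, In, Out, Out

The simplest hypothesis consistent with all the labels is: rank ≤ 5.
[face: up, suit: hearts, rank: 2, pile: 6] → rank = 2 → In.
[face: up, suit: clubs, rank: 6, pile: 2] → rank = 6 → Out.
[face: down, suit: clubs, rank: 2, pile: 4] → rank = 2 → In.
[face: down, suit: diamonds, rank: 13, pile: 7] → rank = 13 → Out.
[face: up, suit: clubs, rank: 12, pile: 2] → rank = 12 → Out.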